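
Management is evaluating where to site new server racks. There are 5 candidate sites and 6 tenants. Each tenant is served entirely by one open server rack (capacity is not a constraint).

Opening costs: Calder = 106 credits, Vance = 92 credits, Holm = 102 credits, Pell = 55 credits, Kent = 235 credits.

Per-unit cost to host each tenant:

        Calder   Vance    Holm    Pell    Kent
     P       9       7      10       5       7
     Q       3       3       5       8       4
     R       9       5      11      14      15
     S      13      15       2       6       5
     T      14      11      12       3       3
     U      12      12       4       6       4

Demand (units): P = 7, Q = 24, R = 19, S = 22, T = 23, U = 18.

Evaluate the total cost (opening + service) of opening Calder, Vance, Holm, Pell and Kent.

Total cost: 977

Each tenant is assigned to its cheapest site among the open ones.
{Calder, Vance, Holm, Pell, Kent}: P→Pell 5·7=35, Q→Calder 3·24=72, R→Vance 5·19=95, S→Holm 2·22=44, T→Pell 3·23=69, U→Holm 4·18=72. Service 387; fixed 590; total 977.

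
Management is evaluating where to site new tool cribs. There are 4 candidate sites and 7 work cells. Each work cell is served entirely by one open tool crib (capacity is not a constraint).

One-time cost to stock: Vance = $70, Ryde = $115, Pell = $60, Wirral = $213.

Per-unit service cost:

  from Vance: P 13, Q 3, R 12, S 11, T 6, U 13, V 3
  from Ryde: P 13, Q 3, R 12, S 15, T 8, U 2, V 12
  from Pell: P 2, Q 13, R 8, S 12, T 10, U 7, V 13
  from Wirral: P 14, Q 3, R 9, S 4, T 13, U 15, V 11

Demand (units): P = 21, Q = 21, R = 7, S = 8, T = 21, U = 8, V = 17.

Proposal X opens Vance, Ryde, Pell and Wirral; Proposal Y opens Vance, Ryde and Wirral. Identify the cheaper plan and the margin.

Proposal X: {Vance, Ryde, Pell, Wirral}: P→Pell 2·21=42, Q→Vance 3·21=63, R→Pell 8·7=56, S→Wirral 4·8=32, T→Vance 6·21=126, U→Ryde 2·8=16, V→Vance 3·17=51. Service 386; fixed 458; total 844.
Proposal Y: {Vance, Ryde, Wirral}: P→Vance 13·21=273, Q→Vance 3·21=63, R→Wirral 9·7=63, S→Wirral 4·8=32, T→Vance 6·21=126, U→Ryde 2·8=16, V→Vance 3·17=51. Service 624; fixed 398; total 1022.
Difference: |844 − 1022| = 178.

Proposal X is cheaper by 178.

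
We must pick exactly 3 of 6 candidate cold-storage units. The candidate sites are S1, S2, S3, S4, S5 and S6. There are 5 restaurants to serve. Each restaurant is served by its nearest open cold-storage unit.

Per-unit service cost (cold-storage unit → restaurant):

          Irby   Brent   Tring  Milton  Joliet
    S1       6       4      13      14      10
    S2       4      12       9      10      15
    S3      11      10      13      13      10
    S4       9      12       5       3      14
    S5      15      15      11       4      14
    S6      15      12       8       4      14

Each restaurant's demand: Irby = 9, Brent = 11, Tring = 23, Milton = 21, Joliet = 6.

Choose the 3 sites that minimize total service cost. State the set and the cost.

With exactly 3 open, each restaurant uses its cheapest among the chosen.
{S1, S2, S4}: Irby→S2 4·9=36, Brent→S1 4·11=44, Tring→S4 5·23=115, Milton→S4 3·21=63, Joliet→S1 10·6=60. Service cost 318.
{S1, S3, S4}: service cost 336
{S1, S4, S5}: service cost 336
Among all 20 size-3 choices, {S1, S2, S4} is lowest.

Choose S1, S2 and S4; total service cost 318.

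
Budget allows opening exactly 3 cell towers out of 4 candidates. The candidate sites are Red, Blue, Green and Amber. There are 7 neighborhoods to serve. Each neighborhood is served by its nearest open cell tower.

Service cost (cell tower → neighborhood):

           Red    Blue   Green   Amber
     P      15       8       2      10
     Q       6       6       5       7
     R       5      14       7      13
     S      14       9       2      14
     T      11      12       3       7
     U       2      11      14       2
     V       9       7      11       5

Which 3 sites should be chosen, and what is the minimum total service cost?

Choose Red, Green and Amber; total service cost 24.

With exactly 3 open, each neighborhood uses its cheapest among the chosen.
{Red, Green, Amber}: P→Green 2, Q→Green 5, R→Red 5, S→Green 2, T→Green 3, U→Red 2, V→Amber 5. Service cost 24.
{Red, Blue, Green}: service cost 26
{Blue, Green, Amber}: service cost 26
Among all 4 size-3 choices, {Red, Green, Amber} is lowest.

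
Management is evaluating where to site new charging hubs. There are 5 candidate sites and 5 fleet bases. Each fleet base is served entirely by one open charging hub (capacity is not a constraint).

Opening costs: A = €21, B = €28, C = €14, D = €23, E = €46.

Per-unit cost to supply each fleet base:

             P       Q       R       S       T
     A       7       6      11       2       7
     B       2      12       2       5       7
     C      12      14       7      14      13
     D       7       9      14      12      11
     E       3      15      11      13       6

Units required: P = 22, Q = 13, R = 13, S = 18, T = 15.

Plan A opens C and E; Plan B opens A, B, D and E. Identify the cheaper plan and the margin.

Plan A: {C, E}: P→E 3·22=66, Q→C 14·13=182, R→C 7·13=91, S→E 13·18=234, T→E 6·15=90. Service 663; fixed 60; total 723.
Plan B: {A, B, D, E}: P→B 2·22=44, Q→A 6·13=78, R→B 2·13=26, S→A 2·18=36, T→E 6·15=90. Service 274; fixed 118; total 392.
Difference: |723 − 392| = 331.

Plan B is cheaper by 331.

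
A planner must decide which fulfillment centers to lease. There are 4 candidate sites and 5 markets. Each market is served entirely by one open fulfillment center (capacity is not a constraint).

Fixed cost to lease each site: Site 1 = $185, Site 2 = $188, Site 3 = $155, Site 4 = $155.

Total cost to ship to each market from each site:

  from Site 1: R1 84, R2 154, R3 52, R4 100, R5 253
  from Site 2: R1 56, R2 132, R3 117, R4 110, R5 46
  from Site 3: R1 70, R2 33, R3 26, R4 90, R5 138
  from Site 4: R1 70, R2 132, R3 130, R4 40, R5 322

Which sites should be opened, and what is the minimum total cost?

For any fixed open set, each market goes to its cheapest open site; total = fixed + service.
{Site 3}: R1→Site 3 70, R2→Site 3 33, R3→Site 3 26, R4→Site 3 90, R5→Site 3 138. Service 357; fixed 155; total 512.
{Site 2, Site 3}: R1→Site 2 56, R2→Site 3 33, R3→Site 3 26, R4→Site 3 90, R5→Site 2 46. Service 251; fixed 343; total 594.
{Site 3, Site 4}: service 307 + fixed 310 = 617
{Site 1, Site 2, Site 3, Site 4}: R1→Site 2 56, R2→Site 3 33, R3→Site 3 26, R4→Site 4 40, R5→Site 2 46. Service 201; fixed 683; total 884.
No other subset beats 512.

Open Site 3 only; minimum total cost 512.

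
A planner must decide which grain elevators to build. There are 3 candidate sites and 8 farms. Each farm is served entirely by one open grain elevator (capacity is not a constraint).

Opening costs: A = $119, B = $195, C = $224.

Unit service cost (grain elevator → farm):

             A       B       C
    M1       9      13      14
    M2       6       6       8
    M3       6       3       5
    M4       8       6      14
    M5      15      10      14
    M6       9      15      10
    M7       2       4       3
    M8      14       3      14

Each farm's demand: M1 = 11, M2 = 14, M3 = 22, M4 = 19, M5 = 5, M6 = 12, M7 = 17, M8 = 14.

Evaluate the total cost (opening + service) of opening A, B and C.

Total cost: 1135

Each farm is assigned to its cheapest site among the open ones.
{A, B, C}: M1→A 9·11=99, M2→A 6·14=84, M3→B 3·22=66, M4→B 6·19=114, M5→B 10·5=50, M6→A 9·12=108, M7→A 2·17=34, M8→B 3·14=42. Service 597; fixed 538; total 1135.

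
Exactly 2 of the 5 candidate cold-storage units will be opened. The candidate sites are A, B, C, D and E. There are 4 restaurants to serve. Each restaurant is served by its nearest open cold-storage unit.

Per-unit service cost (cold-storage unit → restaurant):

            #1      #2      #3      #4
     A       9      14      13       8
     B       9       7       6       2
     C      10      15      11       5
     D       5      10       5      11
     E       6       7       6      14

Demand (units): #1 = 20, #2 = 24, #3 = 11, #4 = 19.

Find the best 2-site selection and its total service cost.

Choose B and D; total service cost 361.

With exactly 2 open, each restaurant uses its cheapest among the chosen.
{B, D}: #1→D 5·20=100, #2→B 7·24=168, #3→D 5·11=55, #4→B 2·19=38. Service cost 361.
{B, E}: service cost 392
{C, E}: service cost 449
Among all 10 size-2 choices, {B, D} is lowest.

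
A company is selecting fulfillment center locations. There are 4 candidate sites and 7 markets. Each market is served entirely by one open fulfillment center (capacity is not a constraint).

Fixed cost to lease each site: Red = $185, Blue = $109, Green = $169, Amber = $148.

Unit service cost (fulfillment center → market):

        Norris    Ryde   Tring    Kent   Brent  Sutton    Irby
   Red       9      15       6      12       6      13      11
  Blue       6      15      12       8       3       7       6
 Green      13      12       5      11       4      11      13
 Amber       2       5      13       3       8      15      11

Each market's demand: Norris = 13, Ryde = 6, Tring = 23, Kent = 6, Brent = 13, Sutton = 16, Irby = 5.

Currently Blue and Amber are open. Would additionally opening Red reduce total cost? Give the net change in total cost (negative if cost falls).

No — net change +47 (cost rises by 47).

Current service cost with {Blue, Amber}: 531.
Adding Red: each market re-picks its cheapest; new service cost 393, saving 138.
Extra fixed cost: 185. Net change = 185 − 138 = 47.
(Totals: 788 → 835.)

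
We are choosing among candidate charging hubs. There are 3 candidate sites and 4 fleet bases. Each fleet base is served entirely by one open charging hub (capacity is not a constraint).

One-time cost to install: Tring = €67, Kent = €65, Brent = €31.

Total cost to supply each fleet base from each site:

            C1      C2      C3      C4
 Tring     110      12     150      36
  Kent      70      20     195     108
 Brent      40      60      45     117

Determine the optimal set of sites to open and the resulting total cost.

For any fixed open set, each fleet base goes to its cheapest open site; total = fixed + service.
{Tring, Brent}: C1→Brent 40, C2→Tring 12, C3→Brent 45, C4→Tring 36. Service 133; fixed 98; total 231.
{Brent}: service 262 + fixed 31 = 293
{Tring, Kent, Brent}: C1→Brent 40, C2→Tring 12, C3→Brent 45, C4→Tring 36. Service 133; fixed 163; total 296.
No other subset beats 231.

Open Tring and Brent; minimum total cost 231.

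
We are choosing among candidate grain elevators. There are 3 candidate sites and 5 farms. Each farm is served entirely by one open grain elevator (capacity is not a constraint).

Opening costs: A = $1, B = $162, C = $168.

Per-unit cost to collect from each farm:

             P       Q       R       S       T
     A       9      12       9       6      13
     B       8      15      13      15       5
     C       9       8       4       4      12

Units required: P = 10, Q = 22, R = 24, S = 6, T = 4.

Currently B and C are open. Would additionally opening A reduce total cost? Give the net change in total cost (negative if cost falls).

Current service cost with {B, C}: 396.
Adding A: each farm re-picks its cheapest; new service cost 396, saving 0.
Extra fixed cost: 1. Net change = 1 − 0 = 1.
(Totals: 726 → 727.)

No — net change +1 (cost rises by 1).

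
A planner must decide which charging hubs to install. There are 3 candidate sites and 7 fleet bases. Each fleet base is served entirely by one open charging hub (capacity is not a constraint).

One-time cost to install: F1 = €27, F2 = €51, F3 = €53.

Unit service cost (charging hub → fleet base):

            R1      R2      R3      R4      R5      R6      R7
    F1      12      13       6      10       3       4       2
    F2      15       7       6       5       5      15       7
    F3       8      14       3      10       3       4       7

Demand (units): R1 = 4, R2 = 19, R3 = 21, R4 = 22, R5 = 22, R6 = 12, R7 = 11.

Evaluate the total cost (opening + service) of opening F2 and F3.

Total cost: 633

Each fleet base is assigned to its cheapest site among the open ones.
{F2, F3}: R1→F3 8·4=32, R2→F2 7·19=133, R3→F3 3·21=63, R4→F2 5·22=110, R5→F3 3·22=66, R6→F3 4·12=48, R7→F2 7·11=77. Service 529; fixed 104; total 633.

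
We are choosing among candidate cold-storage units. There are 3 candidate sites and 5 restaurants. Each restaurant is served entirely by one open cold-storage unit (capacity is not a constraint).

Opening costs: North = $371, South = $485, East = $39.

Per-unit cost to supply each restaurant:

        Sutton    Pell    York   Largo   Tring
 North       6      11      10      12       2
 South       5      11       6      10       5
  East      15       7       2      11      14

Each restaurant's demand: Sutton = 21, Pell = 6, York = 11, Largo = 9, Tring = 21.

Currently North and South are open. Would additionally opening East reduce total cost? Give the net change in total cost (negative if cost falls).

Current service cost with {North, South}: 369.
Adding East: each restaurant re-picks its cheapest; new service cost 301, saving 68.
Extra fixed cost: 39. Net change = 39 − 68 = -29.
(Totals: 1225 → 1196.)

Yes — net change −29 (cost falls by 29).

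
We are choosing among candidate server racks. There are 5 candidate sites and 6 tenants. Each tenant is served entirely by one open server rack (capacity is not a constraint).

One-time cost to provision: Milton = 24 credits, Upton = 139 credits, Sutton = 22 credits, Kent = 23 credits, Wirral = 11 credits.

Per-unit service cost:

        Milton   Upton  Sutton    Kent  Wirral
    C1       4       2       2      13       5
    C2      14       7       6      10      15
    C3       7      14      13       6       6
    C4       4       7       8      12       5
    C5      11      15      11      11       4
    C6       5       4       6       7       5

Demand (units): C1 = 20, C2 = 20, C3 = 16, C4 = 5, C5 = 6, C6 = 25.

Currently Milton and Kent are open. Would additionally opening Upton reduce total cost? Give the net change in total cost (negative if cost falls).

Current service cost with {Milton, Kent}: 587.
Adding Upton: each tenant re-picks its cheapest; new service cost 462, saving 125.
Extra fixed cost: 139. Net change = 139 − 125 = 14.
(Totals: 634 → 648.)

No — net change +14 (cost rises by 14).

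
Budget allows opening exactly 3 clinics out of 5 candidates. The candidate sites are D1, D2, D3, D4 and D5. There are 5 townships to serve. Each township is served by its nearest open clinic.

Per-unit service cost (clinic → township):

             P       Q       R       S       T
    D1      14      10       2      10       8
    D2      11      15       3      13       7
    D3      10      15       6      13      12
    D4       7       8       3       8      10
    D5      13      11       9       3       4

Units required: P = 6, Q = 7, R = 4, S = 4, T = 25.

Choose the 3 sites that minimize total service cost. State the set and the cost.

With exactly 3 open, each township uses its cheapest among the chosen.
{D1, D4, D5}: P→D4 7·6=42, Q→D4 8·7=56, R→D1 2·4=8, S→D5 3·4=12, T→D5 4·25=100. Service cost 218.
{D2, D4, D5}: service cost 222
{D3, D4, D5}: service cost 222
Among all 10 size-3 choices, {D1, D4, D5} is lowest.

Choose D1, D4 and D5; total service cost 218.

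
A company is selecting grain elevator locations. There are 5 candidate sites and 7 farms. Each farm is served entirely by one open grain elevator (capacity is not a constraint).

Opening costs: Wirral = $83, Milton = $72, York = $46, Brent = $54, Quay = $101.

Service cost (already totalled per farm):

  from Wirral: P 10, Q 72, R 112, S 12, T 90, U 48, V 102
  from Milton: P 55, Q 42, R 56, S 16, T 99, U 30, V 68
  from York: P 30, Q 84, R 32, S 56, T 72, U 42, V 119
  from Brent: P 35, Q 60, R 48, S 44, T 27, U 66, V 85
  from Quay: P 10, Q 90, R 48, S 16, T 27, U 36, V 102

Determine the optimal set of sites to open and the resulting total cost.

Open Milton and Brent; minimum total cost 392.

For any fixed open set, each farm goes to its cheapest open site; total = fixed + service.
{Milton, Brent}: P→Brent 35, Q→Milton 42, R→Brent 48, S→Milton 16, T→Brent 27, U→Milton 30, V→Milton 68. Service 266; fixed 126; total 392.
{Milton, York}: service 290 + fixed 118 = 408
{Milton, Quay}: P→Quay 10, Q→Milton 42, R→Quay 48, S→Milton 16, T→Quay 27, U→Milton 30, V→Milton 68. Service 241; fixed 173; total 414.
{Wirral, Milton, York, Brent, Quay}: P→Wirral 10, Q→Milton 42, R→York 32, S→Wirral 12, T→Brent 27, U→Milton 30, V→Milton 68. Service 221; fixed 356; total 577.
No other subset beats 392.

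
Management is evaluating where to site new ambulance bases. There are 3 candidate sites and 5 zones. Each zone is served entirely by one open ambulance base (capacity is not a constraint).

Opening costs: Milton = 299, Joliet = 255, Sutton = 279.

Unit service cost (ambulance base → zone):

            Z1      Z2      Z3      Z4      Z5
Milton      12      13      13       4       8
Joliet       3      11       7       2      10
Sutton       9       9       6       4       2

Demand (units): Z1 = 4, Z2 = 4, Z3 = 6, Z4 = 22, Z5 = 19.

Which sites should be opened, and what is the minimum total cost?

Open Sutton only; minimum total cost 513.

For any fixed open set, each zone goes to its cheapest open site; total = fixed + service.
{Sutton}: Z1→Sutton 9·4=36, Z2→Sutton 9·4=36, Z3→Sutton 6·6=36, Z4→Sutton 4·22=88, Z5→Sutton 2·19=38. Service 234; fixed 279; total 513.
{Joliet}: service 332 + fixed 255 = 587
{Joliet, Sutton}: service 166 + fixed 534 = 700
{Milton, Joliet, Sutton}: service 166 + fixed 833 = 999
No other subset beats 513.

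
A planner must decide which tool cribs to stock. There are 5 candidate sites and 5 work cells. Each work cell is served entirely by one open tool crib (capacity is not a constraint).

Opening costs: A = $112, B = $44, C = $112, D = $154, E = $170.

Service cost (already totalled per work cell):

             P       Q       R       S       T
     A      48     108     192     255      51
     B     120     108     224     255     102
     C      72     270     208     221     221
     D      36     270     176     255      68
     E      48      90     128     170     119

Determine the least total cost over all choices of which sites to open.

For any fixed open set, each work cell goes to its cheapest open site; total = fixed + service.
{E}: P→E 48, Q→E 90, R→E 128, S→E 170, T→E 119. Service 555; fixed 170; total 725.
{B, E}: P→E 48, Q→E 90, R→E 128, S→E 170, T→B 102. Service 538; fixed 214; total 752.
{A}: service 654 + fixed 112 = 766
{A, B, C, D, E}: service 475 + fixed 592 = 1067
No other subset beats 725.

Minimum total cost: 725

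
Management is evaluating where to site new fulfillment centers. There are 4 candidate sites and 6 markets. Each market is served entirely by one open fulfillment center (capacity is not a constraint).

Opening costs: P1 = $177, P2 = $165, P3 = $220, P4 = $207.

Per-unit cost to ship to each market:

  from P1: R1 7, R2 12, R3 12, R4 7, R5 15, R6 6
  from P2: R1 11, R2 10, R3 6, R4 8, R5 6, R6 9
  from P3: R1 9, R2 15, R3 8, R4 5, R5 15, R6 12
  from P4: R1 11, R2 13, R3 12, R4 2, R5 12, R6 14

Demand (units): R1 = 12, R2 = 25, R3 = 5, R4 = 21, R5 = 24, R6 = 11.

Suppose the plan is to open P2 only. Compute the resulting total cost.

Each market is assigned to its cheapest site among the open ones.
{P2}: R1→P2 11·12=132, R2→P2 10·25=250, R3→P2 6·5=30, R4→P2 8·21=168, R5→P2 6·24=144, R6→P2 9·11=99. Service 823; fixed 165; total 988.

Total cost: 988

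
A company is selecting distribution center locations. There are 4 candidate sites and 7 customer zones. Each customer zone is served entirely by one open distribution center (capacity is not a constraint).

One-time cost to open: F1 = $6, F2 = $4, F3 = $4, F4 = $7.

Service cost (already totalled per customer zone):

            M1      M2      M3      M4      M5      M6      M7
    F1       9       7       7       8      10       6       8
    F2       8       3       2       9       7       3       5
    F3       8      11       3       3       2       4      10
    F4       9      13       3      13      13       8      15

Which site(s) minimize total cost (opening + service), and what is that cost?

Open F2 and F3; minimum total cost 34.

For any fixed open set, each customer zone goes to its cheapest open site; total = fixed + service.
{F2, F3}: M1→F2 8, M2→F2 3, M3→F2 2, M4→F3 3, M5→F3 2, M6→F2 3, M7→F2 5. Service 26; fixed 8; total 34.
{F1, F2, F3}: service 26 + fixed 14 = 40
{F2}: service 37 + fixed 4 = 41
{F1, F2, F3, F4}: M1→F2 8, M2→F2 3, M3→F2 2, M4→F3 3, M5→F3 2, M6→F2 3, M7→F2 5. Service 26; fixed 21; total 47.
No other subset beats 34.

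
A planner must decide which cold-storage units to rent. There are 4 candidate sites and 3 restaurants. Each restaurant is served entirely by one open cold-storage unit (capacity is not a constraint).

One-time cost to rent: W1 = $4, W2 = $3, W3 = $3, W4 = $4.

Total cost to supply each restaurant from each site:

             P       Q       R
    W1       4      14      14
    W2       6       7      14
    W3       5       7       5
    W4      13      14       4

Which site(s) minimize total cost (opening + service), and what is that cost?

Open W3 only; minimum total cost 20.

For any fixed open set, each restaurant goes to its cheapest open site; total = fixed + service.
{W3}: P→W3 5, Q→W3 7, R→W3 5. Service 17; fixed 3; total 20.
{W1, W3}: P→W1 4, Q→W3 7, R→W3 5. Service 16; fixed 7; total 23.
{W2, W3}: P→W3 5, Q→W2 7, R→W3 5. Service 17; fixed 6; total 23.
{W1, W2, W3, W4}: P→W1 4, Q→W2 7, R→W4 4. Service 15; fixed 14; total 29.
No other subset beats 20.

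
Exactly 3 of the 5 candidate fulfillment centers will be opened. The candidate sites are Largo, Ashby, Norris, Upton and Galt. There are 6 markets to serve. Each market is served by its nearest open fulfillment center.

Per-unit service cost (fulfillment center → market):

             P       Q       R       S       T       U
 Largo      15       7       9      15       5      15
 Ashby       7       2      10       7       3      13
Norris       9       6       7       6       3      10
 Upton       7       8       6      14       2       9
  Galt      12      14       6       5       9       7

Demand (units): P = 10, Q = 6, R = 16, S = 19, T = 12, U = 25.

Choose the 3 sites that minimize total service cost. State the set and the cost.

Choose Ashby, Upton and Galt; total service cost 472.

With exactly 3 open, each market uses its cheapest among the chosen.
{Ashby, Upton, Galt}: P→Ashby 7·10=70, Q→Ashby 2·6=12, R→Upton 6·16=96, S→Galt 5·19=95, T→Upton 2·12=24, U→Galt 7·25=175. Service cost 472.
{Largo, Ashby, Galt}: service cost 484
{Ashby, Norris, Galt}: service cost 484
Among all 10 size-3 choices, {Ashby, Upton, Galt} is lowest.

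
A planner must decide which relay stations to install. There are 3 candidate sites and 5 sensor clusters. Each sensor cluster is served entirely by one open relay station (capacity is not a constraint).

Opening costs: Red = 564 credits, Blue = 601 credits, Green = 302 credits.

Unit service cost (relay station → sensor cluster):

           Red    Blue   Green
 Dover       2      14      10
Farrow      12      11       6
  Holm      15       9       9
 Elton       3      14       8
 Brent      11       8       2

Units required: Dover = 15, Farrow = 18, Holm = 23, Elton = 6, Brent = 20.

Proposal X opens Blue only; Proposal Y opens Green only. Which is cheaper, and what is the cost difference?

Proposal X: {Blue}: Dover→Blue 14·15=210, Farrow→Blue 11·18=198, Holm→Blue 9·23=207, Elton→Blue 14·6=84, Brent→Blue 8·20=160. Service 859; fixed 601; total 1460.
Proposal Y: {Green}: Dover→Green 10·15=150, Farrow→Green 6·18=108, Holm→Green 9·23=207, Elton→Green 8·6=48, Brent→Green 2·20=40. Service 553; fixed 302; total 855.
Difference: |1460 − 855| = 605.

Proposal Y is cheaper by 605.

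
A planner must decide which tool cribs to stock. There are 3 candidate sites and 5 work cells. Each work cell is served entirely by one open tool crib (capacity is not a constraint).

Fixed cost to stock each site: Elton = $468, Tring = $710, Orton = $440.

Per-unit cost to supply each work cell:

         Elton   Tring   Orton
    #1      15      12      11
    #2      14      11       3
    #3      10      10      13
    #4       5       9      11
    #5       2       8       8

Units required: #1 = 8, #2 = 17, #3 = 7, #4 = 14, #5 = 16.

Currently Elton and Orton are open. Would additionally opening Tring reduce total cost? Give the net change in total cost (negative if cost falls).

No — net change +710 (cost rises by 710).

Current service cost with {Elton, Orton}: 311.
Adding Tring: each work cell re-picks its cheapest; new service cost 311, saving 0.
Extra fixed cost: 710. Net change = 710 − 0 = 710.
(Totals: 1219 → 1929.)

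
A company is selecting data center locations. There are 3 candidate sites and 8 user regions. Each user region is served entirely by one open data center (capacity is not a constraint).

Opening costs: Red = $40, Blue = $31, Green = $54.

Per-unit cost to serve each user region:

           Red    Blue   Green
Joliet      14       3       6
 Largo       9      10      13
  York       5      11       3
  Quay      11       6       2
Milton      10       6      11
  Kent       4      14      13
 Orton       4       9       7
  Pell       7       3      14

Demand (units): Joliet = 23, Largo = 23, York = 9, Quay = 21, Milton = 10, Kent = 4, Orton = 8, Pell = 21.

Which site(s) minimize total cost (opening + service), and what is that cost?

Open Red, Blue and Green; minimum total cost 641.

For any fixed open set, each user region goes to its cheapest open site; total = fixed + service.
{Red, Blue, Green}: Joliet→Blue 3·23=69, Largo→Red 9·23=207, York→Green 3·9=27, Quay→Green 2·21=42, Milton→Blue 6·10=60, Kent→Red 4·4=16, Orton→Red 4·8=32, Pell→Blue 3·21=63. Service 516; fixed 125; total 641.
{Blue, Green}: Joliet→Blue 3·23=69, Largo→Blue 10·23=230, York→Green 3·9=27, Quay→Green 2·21=42, Milton→Blue 6·10=60, Kent→Green 13·4=52, Orton→Green 7·8=56, Pell→Blue 3·21=63. Service 599; fixed 85; total 684.
{Red, Blue}: service 618 + fixed 71 = 689
{Blue}: service 775 + fixed 31 = 806
No other subset beats 641.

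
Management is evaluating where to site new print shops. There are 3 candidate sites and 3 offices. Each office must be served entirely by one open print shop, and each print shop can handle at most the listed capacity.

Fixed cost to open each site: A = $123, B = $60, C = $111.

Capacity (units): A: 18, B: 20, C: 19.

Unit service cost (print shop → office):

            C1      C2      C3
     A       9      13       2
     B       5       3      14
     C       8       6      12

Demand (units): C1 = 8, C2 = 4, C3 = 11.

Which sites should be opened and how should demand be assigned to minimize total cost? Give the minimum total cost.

Open {A, B}: C1→B 5·8=40, C2→B 3·4=12, C3→A 2·11=22.
Loads: A carries 11/18, B carries 12/20. Service 74; fixed 183; total 257.
Next best feasible plan costs 297.

Minimum total cost: 257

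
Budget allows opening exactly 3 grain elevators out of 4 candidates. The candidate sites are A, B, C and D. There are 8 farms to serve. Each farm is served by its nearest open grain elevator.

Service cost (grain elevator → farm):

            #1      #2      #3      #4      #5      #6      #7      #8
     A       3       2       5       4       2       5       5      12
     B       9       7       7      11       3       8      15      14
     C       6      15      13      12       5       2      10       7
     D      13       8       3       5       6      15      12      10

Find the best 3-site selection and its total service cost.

Choose A, C and D; total service cost 28.

With exactly 3 open, each farm uses its cheapest among the chosen.
{A, C, D}: #1→A 3, #2→A 2, #3→D 3, #4→A 4, #5→A 2, #6→C 2, #7→A 5, #8→C 7. Service cost 28.
{A, B, C}: service cost 30
{A, B, D}: service cost 34
Among all 4 size-3 choices, {A, C, D} is lowest.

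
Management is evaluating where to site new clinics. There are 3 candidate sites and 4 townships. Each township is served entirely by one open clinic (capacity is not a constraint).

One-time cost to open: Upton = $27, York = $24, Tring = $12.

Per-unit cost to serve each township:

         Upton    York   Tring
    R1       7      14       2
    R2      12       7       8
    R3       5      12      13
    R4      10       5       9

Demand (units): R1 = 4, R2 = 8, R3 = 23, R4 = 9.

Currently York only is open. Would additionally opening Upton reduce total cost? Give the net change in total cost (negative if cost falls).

Current service cost with {York}: 433.
Adding Upton: each township re-picks its cheapest; new service cost 244, saving 189.
Extra fixed cost: 27. Net change = 27 − 189 = -162.
(Totals: 457 → 295.)

Yes — net change −162 (cost falls by 162).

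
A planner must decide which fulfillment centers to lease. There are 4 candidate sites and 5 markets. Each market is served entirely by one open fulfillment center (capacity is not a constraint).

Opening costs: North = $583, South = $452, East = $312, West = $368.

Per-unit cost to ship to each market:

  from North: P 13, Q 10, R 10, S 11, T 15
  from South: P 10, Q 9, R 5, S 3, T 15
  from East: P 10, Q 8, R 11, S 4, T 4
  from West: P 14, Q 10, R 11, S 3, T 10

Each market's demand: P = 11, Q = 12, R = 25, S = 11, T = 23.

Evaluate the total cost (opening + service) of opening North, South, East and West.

Each market is assigned to its cheapest site among the open ones.
{North, South, East, West}: P→South 10·11=110, Q→East 8·12=96, R→South 5·25=125, S→South 3·11=33, T→East 4·23=92. Service 456; fixed 1715; total 2171.

Total cost: 2171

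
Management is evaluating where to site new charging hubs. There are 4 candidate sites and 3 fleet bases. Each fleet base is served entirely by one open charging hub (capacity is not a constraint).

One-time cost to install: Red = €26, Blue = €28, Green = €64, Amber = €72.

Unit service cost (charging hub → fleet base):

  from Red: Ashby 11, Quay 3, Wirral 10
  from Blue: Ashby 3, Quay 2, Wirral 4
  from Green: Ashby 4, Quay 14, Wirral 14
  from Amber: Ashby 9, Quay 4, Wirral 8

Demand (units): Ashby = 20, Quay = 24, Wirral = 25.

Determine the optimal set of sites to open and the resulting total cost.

Open Blue only; minimum total cost 236.

For any fixed open set, each fleet base goes to its cheapest open site; total = fixed + service.
{Blue}: Ashby→Blue 3·20=60, Quay→Blue 2·24=48, Wirral→Blue 4·25=100. Service 208; fixed 28; total 236.
{Red, Blue}: service 208 + fixed 54 = 262
{Blue, Green}: service 208 + fixed 92 = 300
{Red, Blue, Green, Amber}: Ashby→Blue 3·20=60, Quay→Blue 2·24=48, Wirral→Blue 4·25=100. Service 208; fixed 190; total 398.
No other subset beats 236.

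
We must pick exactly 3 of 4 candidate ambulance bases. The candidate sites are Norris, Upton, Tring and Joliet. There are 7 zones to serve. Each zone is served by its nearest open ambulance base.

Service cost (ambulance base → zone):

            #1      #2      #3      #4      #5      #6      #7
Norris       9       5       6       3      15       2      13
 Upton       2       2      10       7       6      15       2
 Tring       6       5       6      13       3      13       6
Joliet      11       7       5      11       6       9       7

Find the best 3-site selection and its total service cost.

Choose Norris, Upton and Tring; total service cost 20.

With exactly 3 open, each zone uses its cheapest among the chosen.
{Norris, Upton, Tring}: #1→Upton 2, #2→Upton 2, #3→Norris 6, #4→Norris 3, #5→Tring 3, #6→Norris 2, #7→Upton 2. Service cost 20.
{Norris, Upton, Joliet}: service cost 22
{Norris, Tring, Joliet}: service cost 30
Among all 4 size-3 choices, {Norris, Upton, Tring} is lowest.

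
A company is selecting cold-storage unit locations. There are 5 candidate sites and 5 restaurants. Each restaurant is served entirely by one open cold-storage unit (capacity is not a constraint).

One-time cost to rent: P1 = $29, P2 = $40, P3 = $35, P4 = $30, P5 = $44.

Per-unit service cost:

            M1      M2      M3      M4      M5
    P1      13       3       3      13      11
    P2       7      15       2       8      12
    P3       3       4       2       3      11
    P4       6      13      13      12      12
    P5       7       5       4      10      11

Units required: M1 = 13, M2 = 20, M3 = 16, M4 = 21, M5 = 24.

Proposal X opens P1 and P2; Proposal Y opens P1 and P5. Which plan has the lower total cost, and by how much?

Proposal X is cheaper by 62.

Proposal X: {P1, P2}: M1→P2 7·13=91, M2→P1 3·20=60, M3→P2 2·16=32, M4→P2 8·21=168, M5→P1 11·24=264. Service 615; fixed 69; total 684.
Proposal Y: {P1, P5}: M1→P5 7·13=91, M2→P1 3·20=60, M3→P1 3·16=48, M4→P5 10·21=210, M5→P1 11·24=264. Service 673; fixed 73; total 746.
Difference: |684 − 746| = 62.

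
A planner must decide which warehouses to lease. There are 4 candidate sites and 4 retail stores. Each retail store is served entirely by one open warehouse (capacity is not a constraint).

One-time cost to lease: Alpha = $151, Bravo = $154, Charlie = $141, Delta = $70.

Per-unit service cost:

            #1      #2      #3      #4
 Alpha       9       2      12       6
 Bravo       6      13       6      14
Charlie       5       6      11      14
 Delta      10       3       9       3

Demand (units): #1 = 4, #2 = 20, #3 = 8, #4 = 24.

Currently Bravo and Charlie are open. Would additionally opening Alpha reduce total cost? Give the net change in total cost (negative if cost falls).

Current service cost with {Bravo, Charlie}: 524.
Adding Alpha: each retail store re-picks its cheapest; new service cost 252, saving 272.
Extra fixed cost: 151. Net change = 151 − 272 = -121.
(Totals: 819 → 698.)

Yes — net change −121 (cost falls by 121).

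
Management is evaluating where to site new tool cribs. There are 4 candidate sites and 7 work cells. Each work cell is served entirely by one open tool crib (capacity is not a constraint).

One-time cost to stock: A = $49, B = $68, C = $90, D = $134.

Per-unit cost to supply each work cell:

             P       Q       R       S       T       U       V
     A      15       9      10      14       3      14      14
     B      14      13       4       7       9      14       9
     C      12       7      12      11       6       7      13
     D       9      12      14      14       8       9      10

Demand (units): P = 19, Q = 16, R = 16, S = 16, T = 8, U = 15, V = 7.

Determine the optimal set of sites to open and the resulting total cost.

For any fixed open set, each work cell goes to its cheapest open site; total = fixed + service.
{B, C}: P→C 12·19=228, Q→C 7·16=112, R→B 4·16=64, S→B 7·16=112, T→C 6·8=48, U→C 7·15=105, V→B 9·7=63. Service 732; fixed 158; total 890.
{A, B, C}: P→C 12·19=228, Q→C 7·16=112, R→B 4·16=64, S→B 7·16=112, T→A 3·8=24, U→C 7·15=105, V→B 9·7=63. Service 708; fixed 207; total 915.
{A, B, D}: service 713 + fixed 251 = 964
{A, B, C, D}: P→D 9·19=171, Q→C 7·16=112, R→B 4·16=64, S→B 7·16=112, T→A 3·8=24, U→C 7·15=105, V→B 9·7=63. Service 651; fixed 341; total 992.
No other subset beats 890.

Open B and C; minimum total cost 890.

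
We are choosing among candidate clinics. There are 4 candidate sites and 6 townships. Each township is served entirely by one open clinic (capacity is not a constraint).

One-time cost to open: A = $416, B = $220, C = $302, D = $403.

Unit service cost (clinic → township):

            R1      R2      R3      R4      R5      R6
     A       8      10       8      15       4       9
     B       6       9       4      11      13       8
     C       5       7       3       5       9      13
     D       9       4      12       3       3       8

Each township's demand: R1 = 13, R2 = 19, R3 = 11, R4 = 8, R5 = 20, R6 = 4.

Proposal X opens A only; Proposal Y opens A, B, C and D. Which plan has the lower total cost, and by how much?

Proposal X is cheaper by 597.

Proposal X: {A}: R1→A 8·13=104, R2→A 10·19=190, R3→A 8·11=88, R4→A 15·8=120, R5→A 4·20=80, R6→A 9·4=36. Service 618; fixed 416; total 1034.
Proposal Y: {A, B, C, D}: R1→C 5·13=65, R2→D 4·19=76, R3→C 3·11=33, R4→D 3·8=24, R5→D 3·20=60, R6→B 8·4=32. Service 290; fixed 1341; total 1631.
Difference: |1034 − 1631| = 597.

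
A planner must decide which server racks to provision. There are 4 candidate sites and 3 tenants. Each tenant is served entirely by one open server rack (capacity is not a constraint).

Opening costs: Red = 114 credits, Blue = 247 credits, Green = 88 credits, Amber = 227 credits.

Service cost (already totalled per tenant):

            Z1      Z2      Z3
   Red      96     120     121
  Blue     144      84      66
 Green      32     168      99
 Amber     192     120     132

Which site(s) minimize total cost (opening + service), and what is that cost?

Open Green only; minimum total cost 387.

For any fixed open set, each tenant goes to its cheapest open site; total = fixed + service.
{Green}: Z1→Green 32, Z2→Green 168, Z3→Green 99. Service 299; fixed 88; total 387.
{Red}: Z1→Red 96, Z2→Red 120, Z3→Red 121. Service 337; fixed 114; total 451.
{Red, Green}: service 251 + fixed 202 = 453
{Red, Blue, Green, Amber}: service 182 + fixed 676 = 858
No other subset beats 387.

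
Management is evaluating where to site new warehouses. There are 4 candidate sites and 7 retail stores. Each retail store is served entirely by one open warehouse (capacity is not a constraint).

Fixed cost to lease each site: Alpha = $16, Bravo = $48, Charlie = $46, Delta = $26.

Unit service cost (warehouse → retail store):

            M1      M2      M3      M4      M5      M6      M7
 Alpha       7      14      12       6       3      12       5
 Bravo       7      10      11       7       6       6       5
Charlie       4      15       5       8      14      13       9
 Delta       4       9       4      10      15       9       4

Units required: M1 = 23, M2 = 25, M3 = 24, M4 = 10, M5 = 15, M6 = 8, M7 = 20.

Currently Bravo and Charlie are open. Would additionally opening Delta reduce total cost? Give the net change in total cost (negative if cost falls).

Current service cost with {Bravo, Charlie}: 770.
Adding Delta: each retail store re-picks its cheapest; new service cost 701, saving 69.
Extra fixed cost: 26. Net change = 26 − 69 = -43.
(Totals: 864 → 821.)

Yes — net change −43 (cost falls by 43).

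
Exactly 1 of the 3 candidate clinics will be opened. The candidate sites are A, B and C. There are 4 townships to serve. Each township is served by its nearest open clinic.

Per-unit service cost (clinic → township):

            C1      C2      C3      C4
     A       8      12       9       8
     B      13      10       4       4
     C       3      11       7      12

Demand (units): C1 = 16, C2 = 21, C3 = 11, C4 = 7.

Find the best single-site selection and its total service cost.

Choose C only; total service cost 440.

With exactly 1 open, each township uses its cheapest among the chosen.
{C}: C1→C 3·16=48, C2→C 11·21=231, C3→C 7·11=77, C4→C 12·7=84. Service cost 440.
{B}: service cost 490
{A}: service cost 535
Among all 3 size-1 choices, {C} is lowest.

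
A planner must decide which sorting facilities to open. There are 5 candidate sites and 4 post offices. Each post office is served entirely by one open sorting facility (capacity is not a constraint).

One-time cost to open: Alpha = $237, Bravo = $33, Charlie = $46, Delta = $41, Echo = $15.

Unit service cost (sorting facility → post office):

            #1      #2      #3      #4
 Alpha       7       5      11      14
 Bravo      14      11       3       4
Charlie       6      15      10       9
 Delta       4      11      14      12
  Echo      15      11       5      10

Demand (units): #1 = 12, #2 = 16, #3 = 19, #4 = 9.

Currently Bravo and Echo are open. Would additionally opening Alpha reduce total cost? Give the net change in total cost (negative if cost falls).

Current service cost with {Bravo, Echo}: 437.
Adding Alpha: each post office re-picks its cheapest; new service cost 257, saving 180.
Extra fixed cost: 237. Net change = 237 − 180 = 57.
(Totals: 485 → 542.)

No — net change +57 (cost rises by 57).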